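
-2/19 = -0.11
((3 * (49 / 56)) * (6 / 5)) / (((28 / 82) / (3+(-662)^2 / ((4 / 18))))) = 727705269 / 40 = 18192631.72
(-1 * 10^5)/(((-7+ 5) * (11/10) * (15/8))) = 800000/33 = 24242.42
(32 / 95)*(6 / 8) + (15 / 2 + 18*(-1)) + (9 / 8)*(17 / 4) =-16617 / 3040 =-5.47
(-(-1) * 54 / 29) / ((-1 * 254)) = -27 / 3683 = -0.01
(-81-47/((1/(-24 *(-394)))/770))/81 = -114070907/27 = -4224848.41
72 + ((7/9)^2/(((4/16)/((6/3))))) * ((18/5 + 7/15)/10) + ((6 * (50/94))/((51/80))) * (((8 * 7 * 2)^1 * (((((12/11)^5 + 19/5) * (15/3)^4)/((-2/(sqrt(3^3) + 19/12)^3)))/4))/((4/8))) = -6240449033875000 * sqrt(3)/128679749 - 48400965627236614606/781729475175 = -145912718.01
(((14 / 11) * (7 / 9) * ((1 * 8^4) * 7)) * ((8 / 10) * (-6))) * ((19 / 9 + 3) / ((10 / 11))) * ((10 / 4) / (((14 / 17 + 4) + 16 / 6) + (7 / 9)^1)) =-191070208 / 825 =-231600.25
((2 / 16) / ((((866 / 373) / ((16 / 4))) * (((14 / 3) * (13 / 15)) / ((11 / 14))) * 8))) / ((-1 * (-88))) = 16785 / 282440704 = 0.00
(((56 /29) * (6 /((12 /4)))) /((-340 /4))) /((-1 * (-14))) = -8 /2465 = -0.00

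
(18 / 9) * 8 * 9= 144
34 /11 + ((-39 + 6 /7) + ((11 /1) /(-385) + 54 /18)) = -12351 /385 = -32.08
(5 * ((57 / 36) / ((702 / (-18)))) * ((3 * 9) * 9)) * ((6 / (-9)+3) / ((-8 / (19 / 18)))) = 12635 / 832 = 15.19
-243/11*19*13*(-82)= 4921722/11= 447429.27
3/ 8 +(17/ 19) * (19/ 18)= 95/ 72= 1.32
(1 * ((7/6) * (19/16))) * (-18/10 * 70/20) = -2793/320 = -8.73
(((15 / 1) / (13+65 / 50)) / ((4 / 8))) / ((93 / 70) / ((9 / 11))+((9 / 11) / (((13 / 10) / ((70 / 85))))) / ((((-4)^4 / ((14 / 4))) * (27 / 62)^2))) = 462672000 / 366356047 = 1.26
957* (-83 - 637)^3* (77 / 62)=-13752135936000 / 31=-443617288258.06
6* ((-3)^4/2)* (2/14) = 243/7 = 34.71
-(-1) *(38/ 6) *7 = 133/ 3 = 44.33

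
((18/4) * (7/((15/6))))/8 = 1.58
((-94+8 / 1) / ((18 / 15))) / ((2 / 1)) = -215 / 6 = -35.83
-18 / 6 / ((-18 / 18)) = 3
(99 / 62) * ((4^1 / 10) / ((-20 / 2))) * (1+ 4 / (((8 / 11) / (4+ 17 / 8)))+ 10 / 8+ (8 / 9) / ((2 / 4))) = -59741 / 24800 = -2.41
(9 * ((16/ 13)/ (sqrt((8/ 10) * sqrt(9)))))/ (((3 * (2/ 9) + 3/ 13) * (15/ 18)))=432 * sqrt(15)/ 175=9.56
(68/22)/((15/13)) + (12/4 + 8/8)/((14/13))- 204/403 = 2740132/465465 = 5.89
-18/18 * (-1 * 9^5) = 59049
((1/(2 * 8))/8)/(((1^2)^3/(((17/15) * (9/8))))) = 51/5120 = 0.01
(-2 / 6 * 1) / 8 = -1 / 24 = -0.04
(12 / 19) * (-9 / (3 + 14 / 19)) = -108 / 71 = -1.52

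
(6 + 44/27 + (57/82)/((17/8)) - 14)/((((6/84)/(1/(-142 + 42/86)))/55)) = 753106816/22902723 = 32.88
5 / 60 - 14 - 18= -31.92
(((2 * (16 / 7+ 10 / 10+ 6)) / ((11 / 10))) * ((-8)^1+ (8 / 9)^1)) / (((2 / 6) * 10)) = -8320 / 231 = -36.02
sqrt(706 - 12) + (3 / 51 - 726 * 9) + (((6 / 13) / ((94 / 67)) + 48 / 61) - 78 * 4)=-4336929238 / 633607 + sqrt(694)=-6818.48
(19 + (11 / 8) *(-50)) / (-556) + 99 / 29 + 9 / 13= 3517775 / 838448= 4.20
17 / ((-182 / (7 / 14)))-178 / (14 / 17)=-78693 / 364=-216.19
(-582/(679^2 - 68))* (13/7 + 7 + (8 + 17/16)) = -584037/25814488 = -0.02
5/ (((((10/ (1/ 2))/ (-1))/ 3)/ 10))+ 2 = -11/ 2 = -5.50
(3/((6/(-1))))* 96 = -48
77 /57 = 1.35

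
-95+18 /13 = -1217 /13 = -93.62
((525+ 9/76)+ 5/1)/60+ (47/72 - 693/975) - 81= -64220411/889200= -72.22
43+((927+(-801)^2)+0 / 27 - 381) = 642190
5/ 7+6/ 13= 107/ 91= 1.18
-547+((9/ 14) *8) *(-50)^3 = -643404.14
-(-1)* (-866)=-866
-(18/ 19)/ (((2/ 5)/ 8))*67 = -1269.47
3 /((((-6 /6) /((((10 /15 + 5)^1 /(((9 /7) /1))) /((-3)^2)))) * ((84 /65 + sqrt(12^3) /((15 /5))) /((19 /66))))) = 1028755 /358246152 - 9552725 * sqrt(3) /537369228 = -0.03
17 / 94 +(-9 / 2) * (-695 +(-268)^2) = -15043775 / 47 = -320080.32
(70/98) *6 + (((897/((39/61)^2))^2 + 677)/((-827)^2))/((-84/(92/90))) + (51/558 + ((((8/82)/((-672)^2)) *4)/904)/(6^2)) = 8686096133258585295313/2024063009349048944640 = 4.29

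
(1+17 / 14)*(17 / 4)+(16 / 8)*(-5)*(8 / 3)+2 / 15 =-14383 / 840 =-17.12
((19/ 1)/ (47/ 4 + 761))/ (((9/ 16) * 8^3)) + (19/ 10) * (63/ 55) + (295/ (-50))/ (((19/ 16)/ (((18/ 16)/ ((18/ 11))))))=-131013407/ 105712200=-1.24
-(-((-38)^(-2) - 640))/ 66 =-308053/ 31768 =-9.70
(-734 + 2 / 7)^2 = 26378496 / 49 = 538336.65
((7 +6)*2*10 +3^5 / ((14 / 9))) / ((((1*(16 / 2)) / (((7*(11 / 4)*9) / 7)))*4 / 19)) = 10960587 / 1792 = 6116.40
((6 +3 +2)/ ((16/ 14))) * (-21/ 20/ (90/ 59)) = -31801/ 4800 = -6.63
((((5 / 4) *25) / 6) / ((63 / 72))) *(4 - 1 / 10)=325 / 14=23.21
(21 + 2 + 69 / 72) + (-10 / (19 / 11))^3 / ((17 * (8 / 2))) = 59060725 / 2798472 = 21.10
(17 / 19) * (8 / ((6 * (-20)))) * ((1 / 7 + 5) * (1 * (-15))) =612 / 133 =4.60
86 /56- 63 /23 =-775 /644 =-1.20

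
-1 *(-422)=422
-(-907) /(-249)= -907 /249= -3.64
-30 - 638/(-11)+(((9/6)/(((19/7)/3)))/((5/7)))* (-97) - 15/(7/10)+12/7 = -288419/1330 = -216.86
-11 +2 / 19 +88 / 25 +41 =15972 / 475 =33.63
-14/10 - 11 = -62/5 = -12.40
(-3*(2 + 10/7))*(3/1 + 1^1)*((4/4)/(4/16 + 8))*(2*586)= -450048/77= -5844.78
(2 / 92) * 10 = 5 / 23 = 0.22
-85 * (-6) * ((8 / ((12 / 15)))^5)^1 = 51000000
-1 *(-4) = 4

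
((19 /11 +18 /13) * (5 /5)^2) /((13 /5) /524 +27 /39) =1165900 /261239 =4.46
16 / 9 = 1.78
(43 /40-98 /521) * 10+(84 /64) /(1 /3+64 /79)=22628589 /2259056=10.02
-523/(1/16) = -8368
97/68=1.43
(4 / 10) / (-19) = -2 / 95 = -0.02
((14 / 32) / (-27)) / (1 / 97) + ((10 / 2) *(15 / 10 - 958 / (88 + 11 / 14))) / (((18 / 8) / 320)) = -3548235997 / 536976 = -6607.81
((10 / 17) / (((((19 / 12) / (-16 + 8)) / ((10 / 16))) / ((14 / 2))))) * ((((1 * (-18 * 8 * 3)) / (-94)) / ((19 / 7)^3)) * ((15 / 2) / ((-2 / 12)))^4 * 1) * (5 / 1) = -6379949205000000 / 104126479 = -61271150.88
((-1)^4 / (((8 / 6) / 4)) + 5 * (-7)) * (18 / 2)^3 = -23328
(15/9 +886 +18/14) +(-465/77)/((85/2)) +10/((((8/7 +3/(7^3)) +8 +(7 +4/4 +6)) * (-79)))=888.80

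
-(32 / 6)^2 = -256 / 9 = -28.44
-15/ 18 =-5/ 6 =-0.83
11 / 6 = 1.83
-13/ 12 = -1.08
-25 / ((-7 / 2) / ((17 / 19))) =6.39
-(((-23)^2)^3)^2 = -21914624432020321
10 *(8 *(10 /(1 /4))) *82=262400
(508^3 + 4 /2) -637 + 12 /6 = 131095879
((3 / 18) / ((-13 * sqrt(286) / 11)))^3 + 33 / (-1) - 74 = -107 - 11 * sqrt(286) / 320797152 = -107.00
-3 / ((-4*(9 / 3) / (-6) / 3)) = -9 / 2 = -4.50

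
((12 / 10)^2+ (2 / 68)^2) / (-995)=-41641 / 28755500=-0.00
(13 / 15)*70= 182 / 3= 60.67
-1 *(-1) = 1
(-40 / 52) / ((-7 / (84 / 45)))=8 / 39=0.21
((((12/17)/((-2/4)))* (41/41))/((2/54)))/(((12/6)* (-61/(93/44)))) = 7533/11407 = 0.66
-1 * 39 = -39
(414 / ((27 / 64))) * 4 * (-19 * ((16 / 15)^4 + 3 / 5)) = -141297.19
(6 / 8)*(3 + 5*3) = 27 / 2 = 13.50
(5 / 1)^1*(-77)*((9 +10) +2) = -8085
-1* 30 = -30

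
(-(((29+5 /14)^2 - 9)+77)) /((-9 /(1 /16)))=182249 /28224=6.46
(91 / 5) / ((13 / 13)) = 91 / 5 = 18.20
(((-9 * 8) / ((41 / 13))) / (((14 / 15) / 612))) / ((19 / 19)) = -4296240 / 287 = -14969.48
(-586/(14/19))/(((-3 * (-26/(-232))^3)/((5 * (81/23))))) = 1173083584320/353717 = 3316446.72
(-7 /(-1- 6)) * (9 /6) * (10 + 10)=30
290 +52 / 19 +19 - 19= 5562 / 19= 292.74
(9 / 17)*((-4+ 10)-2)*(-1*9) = -324 / 17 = -19.06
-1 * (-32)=32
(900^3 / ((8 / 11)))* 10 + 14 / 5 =50118750014 / 5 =10023750002.80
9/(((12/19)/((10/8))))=285/16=17.81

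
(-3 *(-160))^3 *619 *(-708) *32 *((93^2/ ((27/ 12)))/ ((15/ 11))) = -4372022640299212800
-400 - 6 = -406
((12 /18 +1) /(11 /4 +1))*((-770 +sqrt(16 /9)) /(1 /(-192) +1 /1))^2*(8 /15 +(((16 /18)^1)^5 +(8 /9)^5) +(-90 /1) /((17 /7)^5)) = 21104836924476340436992 /137637381697228485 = 153336.52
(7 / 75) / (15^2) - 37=-624368 / 16875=-37.00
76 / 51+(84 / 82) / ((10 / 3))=18793 / 10455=1.80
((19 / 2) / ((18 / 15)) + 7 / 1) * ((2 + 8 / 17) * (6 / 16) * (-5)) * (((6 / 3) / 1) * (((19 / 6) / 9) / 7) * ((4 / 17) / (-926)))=17005 / 9634104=0.00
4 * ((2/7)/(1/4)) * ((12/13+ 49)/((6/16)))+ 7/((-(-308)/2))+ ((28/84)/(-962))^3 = 1126507678287655/1850886149112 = 608.63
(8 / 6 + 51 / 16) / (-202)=-217 / 9696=-0.02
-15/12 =-5/4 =-1.25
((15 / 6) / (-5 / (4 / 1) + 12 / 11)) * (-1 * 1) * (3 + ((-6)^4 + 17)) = 20680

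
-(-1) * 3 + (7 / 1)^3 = 346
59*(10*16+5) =9735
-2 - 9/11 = -2.82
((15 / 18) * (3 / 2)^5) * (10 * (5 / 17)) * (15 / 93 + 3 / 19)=475875 / 80104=5.94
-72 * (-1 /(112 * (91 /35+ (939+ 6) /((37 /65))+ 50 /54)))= 44955 /116339818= 0.00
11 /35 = 0.31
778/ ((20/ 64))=12448/ 5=2489.60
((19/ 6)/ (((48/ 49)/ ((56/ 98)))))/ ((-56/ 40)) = -95/ 72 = -1.32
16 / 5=3.20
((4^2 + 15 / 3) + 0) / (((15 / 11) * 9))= 77 / 45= 1.71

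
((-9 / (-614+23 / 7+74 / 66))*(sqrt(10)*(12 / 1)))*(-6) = -18711*sqrt(10) / 17602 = -3.36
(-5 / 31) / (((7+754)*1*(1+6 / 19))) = -0.00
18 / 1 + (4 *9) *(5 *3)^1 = 558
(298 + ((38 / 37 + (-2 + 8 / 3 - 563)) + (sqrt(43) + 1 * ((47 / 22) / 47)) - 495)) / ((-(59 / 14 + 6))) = 12961711 / 174603 - 14 * sqrt(43) / 143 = 73.59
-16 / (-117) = 16 / 117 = 0.14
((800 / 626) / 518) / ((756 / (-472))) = -23600 / 15321663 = -0.00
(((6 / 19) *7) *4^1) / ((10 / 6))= 504 / 95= 5.31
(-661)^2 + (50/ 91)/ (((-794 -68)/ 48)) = 17136477341/ 39221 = 436920.97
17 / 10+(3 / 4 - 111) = -2171 / 20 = -108.55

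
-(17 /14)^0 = -1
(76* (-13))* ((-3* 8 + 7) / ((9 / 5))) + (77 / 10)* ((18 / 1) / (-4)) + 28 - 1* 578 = 1574363 / 180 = 8746.46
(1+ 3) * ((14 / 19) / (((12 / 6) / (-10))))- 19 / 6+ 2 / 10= -10091 / 570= -17.70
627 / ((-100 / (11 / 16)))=-6897 / 1600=-4.31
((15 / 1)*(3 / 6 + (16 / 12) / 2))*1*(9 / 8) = 315 / 16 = 19.69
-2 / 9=-0.22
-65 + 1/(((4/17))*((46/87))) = -10481/184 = -56.96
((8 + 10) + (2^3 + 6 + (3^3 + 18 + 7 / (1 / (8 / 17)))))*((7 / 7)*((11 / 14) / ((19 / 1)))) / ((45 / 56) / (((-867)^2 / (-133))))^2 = 164255118.91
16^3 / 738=2048 / 369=5.55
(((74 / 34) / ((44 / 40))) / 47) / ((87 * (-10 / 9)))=-111 / 254881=-0.00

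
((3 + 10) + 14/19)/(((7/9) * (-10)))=-2349/1330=-1.77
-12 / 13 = -0.92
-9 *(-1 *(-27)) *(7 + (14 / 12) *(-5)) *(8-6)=-567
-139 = -139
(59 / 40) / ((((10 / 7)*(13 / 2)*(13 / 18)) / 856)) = 795438 / 4225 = 188.27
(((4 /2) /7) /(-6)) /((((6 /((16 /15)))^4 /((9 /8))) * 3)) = -512 /28704375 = -0.00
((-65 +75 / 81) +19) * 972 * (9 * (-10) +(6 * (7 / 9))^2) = 2988952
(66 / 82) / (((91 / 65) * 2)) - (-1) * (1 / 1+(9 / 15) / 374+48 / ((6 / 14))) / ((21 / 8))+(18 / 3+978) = 1654082369 / 1610070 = 1027.34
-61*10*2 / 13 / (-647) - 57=-478207 / 8411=-56.85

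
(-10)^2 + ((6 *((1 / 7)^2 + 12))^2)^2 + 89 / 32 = 4991347523385241 / 184473632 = 27057241.02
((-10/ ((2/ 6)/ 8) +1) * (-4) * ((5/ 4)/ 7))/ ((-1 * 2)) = -1195/ 14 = -85.36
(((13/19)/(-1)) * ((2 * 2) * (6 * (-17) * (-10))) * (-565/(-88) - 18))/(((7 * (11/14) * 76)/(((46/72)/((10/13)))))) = 67334501/1048344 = 64.23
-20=-20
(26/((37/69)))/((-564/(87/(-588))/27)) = 0.34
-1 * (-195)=195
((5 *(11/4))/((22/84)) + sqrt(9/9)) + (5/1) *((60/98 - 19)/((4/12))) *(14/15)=-2855/14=-203.93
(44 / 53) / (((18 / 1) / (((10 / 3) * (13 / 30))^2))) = 0.10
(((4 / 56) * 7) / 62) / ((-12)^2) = 1 / 17856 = 0.00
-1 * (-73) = 73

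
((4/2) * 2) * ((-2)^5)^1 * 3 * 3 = -1152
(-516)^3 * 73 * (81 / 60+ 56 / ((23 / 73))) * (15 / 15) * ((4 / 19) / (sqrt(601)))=-826226317770048 * sqrt(601) / 1313185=-15424473443.34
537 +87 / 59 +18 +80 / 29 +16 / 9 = 8639008 / 15399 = 561.01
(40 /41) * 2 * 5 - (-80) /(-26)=3560 /533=6.68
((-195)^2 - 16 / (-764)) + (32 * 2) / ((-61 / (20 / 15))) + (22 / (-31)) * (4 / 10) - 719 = 202104272438 / 5417715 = 37304.34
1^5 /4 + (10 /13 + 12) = 677 /52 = 13.02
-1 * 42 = -42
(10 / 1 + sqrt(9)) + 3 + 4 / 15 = 244 / 15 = 16.27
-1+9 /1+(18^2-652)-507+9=-818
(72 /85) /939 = 24 /26605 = 0.00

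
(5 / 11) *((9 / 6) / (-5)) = -3 / 22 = -0.14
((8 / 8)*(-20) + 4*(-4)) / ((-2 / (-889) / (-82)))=1312164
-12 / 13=-0.92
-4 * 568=-2272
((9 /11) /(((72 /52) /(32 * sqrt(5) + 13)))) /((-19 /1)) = -208 * sqrt(5) /209-169 /418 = -2.63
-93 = -93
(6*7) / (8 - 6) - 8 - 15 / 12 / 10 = 103 / 8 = 12.88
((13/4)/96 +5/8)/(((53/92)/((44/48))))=64009/61056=1.05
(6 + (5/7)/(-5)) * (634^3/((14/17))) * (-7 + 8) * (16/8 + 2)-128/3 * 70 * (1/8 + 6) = 1065738625808/147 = 7249922624.54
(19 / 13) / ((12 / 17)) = 323 / 156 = 2.07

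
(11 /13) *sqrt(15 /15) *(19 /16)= 209 /208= 1.00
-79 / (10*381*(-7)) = 79 / 26670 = 0.00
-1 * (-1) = 1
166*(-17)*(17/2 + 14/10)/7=-139689/35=-3991.11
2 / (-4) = -1 / 2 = -0.50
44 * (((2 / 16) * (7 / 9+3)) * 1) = 187 / 9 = 20.78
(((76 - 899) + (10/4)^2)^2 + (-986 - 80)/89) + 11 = 949921329/1424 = 667079.58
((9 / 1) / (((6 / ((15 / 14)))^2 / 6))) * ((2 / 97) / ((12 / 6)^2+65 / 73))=0.01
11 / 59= 0.19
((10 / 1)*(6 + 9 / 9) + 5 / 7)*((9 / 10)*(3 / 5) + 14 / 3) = 25773 / 70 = 368.19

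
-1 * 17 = -17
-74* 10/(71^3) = -740/357911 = -0.00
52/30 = 1.73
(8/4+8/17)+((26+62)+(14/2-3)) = 1606/17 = 94.47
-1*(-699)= 699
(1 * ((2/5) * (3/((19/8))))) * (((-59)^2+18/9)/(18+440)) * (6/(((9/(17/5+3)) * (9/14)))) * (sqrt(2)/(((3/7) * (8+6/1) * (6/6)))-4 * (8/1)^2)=-710148096/108775+462336 * sqrt(2)/108775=-6522.59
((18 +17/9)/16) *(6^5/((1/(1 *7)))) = 67662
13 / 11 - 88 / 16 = -95 / 22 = -4.32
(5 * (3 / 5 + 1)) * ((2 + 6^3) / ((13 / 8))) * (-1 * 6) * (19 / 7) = -1590528 / 91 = -17478.33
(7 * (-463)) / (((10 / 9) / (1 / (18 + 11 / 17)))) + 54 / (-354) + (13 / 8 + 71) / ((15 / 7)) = -275355343 / 2244360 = -122.69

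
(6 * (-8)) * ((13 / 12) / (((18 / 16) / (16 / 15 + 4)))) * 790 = -4995328 / 27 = -185012.15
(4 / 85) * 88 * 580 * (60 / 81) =816640 / 459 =1779.17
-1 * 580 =-580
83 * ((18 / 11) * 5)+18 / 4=15039 / 22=683.59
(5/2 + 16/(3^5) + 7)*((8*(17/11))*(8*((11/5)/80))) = 158066/6075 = 26.02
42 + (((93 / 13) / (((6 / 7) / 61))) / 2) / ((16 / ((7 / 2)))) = 162547 / 1664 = 97.68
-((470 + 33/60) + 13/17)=-471.31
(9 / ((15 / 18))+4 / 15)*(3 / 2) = 83 / 5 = 16.60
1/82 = 0.01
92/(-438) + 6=1268/219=5.79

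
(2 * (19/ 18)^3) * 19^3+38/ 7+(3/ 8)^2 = 5270957527/ 326592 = 16139.27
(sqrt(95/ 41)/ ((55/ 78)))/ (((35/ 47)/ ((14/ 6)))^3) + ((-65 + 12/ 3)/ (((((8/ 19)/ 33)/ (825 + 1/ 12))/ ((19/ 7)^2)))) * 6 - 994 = -136705539763/ 784 + 2699398 * sqrt(3895)/ 2536875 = -174369244.51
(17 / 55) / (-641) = -17 / 35255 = -0.00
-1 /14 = -0.07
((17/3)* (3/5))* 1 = 17/5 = 3.40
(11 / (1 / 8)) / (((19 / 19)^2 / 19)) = 1672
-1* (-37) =37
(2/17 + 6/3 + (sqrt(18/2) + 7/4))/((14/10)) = 2335/476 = 4.91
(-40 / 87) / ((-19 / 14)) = 560 / 1653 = 0.34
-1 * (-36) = 36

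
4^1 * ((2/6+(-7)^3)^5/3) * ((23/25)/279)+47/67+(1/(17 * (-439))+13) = -52813098104684769663551/2542494280275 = -20772160045.52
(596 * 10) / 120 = 149 / 3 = 49.67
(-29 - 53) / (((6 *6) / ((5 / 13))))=-205 / 234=-0.88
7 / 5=1.40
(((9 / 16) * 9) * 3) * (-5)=-1215 / 16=-75.94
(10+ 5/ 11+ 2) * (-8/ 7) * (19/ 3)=-20824/ 231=-90.15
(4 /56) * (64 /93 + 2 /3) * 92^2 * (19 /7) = 482448 /217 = 2223.26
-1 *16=-16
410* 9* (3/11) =11070/11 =1006.36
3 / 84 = 0.04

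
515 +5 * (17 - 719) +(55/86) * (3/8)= -2060395/688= -2994.76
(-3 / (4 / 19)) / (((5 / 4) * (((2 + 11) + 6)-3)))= -57 / 80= -0.71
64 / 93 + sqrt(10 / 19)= 64 / 93 + sqrt(190) / 19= 1.41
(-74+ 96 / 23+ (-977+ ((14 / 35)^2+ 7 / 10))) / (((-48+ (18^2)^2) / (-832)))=15637193 / 1885425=8.29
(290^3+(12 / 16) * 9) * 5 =487780135 / 4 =121945033.75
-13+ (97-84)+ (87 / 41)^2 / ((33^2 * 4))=841 / 813604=0.00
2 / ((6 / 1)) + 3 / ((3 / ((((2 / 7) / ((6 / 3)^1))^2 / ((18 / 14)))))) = 22 / 63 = 0.35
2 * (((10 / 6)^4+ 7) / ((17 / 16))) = 38144 / 1377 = 27.70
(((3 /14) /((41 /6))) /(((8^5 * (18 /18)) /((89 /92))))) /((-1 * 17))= -801 /14708506624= -0.00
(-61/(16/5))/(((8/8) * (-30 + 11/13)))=3965/6064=0.65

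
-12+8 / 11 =-124 / 11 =-11.27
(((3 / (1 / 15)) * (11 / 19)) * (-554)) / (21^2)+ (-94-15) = -131949 / 931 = -141.73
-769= -769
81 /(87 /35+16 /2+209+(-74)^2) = 2835 /199342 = 0.01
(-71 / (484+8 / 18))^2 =408321 / 19009600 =0.02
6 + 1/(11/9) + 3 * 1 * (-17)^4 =2756268/11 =250569.82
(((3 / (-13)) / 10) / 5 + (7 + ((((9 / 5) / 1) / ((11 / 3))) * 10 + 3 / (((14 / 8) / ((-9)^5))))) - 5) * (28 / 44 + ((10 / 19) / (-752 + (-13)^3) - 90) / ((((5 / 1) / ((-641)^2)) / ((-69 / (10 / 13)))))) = -98640177355274991495019 / 1468946050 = -67150306408649.24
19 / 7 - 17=-100 / 7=-14.29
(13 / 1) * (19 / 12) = 247 / 12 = 20.58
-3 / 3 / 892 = -0.00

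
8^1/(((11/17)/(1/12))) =34/33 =1.03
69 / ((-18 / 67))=-1541 / 6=-256.83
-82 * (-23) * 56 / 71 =105616 / 71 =1487.55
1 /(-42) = -0.02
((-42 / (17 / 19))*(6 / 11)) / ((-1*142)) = 2394 / 13277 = 0.18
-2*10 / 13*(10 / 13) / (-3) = 200 / 507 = 0.39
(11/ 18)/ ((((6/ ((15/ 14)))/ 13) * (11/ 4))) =65/ 126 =0.52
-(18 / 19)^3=-0.85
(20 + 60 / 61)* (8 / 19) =10240 / 1159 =8.84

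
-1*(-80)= 80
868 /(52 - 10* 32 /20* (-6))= 217 /37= 5.86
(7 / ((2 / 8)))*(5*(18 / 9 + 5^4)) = 87780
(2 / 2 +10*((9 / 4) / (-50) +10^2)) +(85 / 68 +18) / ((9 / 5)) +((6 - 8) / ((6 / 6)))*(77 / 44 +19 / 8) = 180539 / 180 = 1002.99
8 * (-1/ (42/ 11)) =-44/ 21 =-2.10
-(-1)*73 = 73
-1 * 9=-9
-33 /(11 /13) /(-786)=13 /262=0.05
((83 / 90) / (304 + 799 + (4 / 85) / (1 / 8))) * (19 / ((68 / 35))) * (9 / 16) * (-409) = -22574755 / 12004736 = -1.88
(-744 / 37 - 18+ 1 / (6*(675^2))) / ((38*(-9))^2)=-0.00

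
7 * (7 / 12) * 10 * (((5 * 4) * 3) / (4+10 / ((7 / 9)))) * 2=17150 / 59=290.68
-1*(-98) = 98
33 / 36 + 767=9215 / 12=767.92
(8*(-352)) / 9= -2816 / 9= -312.89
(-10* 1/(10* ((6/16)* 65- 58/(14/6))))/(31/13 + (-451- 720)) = -91/51273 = -0.00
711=711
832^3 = 575930368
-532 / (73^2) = -532 / 5329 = -0.10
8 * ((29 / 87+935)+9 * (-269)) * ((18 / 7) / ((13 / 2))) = -427872 / 91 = -4701.89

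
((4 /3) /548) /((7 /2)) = 2 /2877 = 0.00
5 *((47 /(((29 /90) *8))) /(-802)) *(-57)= 602775 /93032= 6.48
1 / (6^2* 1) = 1 / 36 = 0.03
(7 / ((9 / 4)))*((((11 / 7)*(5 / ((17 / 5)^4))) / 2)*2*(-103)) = -14162500 / 751689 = -18.84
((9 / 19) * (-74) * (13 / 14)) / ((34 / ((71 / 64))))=-307359 / 289408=-1.06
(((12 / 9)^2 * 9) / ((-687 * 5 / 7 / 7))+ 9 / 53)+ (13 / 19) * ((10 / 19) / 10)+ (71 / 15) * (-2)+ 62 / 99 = -19221872818 / 2168821215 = -8.86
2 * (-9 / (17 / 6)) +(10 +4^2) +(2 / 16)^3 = 19.65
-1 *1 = -1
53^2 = 2809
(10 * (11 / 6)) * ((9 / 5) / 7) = 33 / 7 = 4.71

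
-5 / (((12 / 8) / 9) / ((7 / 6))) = -35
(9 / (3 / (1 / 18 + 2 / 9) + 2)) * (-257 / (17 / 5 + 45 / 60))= -43.54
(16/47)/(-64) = -1/188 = -0.01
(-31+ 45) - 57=-43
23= 23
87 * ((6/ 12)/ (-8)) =-87/ 16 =-5.44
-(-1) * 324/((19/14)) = 4536/19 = 238.74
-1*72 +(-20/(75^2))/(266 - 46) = -4455001/61875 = -72.00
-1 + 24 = 23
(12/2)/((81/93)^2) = 1922/243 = 7.91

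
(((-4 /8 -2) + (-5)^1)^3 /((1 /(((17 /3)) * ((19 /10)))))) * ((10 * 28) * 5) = -12718125 /2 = -6359062.50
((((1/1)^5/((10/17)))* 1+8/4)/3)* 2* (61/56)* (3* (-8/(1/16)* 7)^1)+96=-35632/5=-7126.40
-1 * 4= -4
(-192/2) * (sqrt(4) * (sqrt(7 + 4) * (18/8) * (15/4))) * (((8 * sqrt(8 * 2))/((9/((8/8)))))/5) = -1152 * sqrt(11) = -3820.75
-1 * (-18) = 18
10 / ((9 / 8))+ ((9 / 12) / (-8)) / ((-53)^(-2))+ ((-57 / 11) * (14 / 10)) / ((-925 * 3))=-3728234321 / 14652000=-254.45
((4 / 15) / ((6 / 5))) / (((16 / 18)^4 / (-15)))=-5.34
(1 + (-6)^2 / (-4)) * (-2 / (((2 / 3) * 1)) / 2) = 12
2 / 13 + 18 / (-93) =-16 / 403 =-0.04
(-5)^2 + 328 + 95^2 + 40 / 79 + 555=9933.51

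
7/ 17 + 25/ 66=0.79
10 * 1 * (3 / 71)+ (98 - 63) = 2515 / 71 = 35.42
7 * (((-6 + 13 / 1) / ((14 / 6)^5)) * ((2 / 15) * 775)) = 25110 / 343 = 73.21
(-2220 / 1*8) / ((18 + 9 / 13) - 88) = 230880 / 901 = 256.25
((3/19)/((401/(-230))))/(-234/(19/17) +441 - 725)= 0.00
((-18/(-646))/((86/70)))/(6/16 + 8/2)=72/13889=0.01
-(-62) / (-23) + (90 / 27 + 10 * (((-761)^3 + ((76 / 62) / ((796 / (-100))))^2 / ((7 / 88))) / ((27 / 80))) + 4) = -2160226917875326131040 / 165431870667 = -13058106090.23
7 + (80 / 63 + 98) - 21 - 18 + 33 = 100.27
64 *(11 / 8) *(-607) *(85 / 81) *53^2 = -12753871240 / 81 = -157455200.49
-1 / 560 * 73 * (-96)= 438 / 35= 12.51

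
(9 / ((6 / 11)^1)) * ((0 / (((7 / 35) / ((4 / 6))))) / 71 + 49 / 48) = 539 / 32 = 16.84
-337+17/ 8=-2679/ 8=-334.88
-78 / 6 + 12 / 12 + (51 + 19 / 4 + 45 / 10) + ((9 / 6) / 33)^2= 11677 / 242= 48.25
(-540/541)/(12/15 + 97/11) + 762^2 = 166173896016/286189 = 580643.90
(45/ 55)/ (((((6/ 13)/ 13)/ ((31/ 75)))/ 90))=47151/ 55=857.29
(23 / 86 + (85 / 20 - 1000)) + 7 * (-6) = -178447 / 172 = -1037.48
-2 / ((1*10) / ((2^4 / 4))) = -4 / 5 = -0.80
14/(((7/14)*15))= 1.87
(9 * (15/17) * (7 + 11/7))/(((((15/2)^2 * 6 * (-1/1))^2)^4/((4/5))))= 4096/12662577628143310546875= 0.00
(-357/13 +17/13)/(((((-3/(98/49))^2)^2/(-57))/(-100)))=-10336000/351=-29447.29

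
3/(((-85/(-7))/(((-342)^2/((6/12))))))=4912488/85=57793.98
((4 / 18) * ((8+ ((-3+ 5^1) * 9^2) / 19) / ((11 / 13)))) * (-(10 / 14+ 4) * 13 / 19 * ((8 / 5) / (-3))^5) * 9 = 3477733376 / 639646875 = 5.44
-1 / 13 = -0.08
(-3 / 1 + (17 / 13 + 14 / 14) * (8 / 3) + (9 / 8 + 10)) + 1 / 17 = 25349 / 1768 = 14.34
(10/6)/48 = 5/144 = 0.03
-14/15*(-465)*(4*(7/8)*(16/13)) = 24304/13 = 1869.54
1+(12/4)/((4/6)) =11/2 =5.50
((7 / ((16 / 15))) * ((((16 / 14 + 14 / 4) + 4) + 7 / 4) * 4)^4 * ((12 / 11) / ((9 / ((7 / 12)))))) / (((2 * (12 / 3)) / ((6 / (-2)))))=-35854358805 / 68992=-519688.64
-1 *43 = -43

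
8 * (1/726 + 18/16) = 3271/363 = 9.01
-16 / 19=-0.84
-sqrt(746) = -27.31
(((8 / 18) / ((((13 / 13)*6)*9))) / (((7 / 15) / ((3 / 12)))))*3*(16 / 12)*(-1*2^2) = -40 / 567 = -0.07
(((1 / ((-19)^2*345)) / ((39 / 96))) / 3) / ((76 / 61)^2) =7442 / 1753469055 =0.00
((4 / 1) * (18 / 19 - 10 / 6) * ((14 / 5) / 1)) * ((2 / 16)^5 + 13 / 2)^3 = -2773178909023158559 / 1253443255664640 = -2212.45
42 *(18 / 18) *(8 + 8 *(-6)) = -1680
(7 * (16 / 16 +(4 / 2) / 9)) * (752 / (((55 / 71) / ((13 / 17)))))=6351.21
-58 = -58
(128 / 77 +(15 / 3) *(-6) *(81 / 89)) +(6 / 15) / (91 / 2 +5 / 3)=-248558734 / 9696995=-25.63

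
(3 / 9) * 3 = 1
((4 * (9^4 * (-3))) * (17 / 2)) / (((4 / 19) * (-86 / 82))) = 260661969 / 86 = 3030953.13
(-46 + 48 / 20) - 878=-4608 / 5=-921.60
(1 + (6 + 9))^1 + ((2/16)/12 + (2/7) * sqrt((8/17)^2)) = 184439/11424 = 16.14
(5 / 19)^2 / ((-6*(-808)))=25 / 1750128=0.00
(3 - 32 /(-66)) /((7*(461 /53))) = 6095 /106491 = 0.06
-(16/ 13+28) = -380/ 13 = -29.23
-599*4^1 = -2396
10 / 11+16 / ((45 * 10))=2338 / 2475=0.94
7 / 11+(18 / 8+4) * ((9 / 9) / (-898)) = 24869 / 39512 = 0.63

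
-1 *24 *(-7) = 168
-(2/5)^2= -4/25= -0.16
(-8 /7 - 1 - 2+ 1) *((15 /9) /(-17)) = 0.31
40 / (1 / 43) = 1720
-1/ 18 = -0.06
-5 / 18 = -0.28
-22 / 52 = -11 / 26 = -0.42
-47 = -47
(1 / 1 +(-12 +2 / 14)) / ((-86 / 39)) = 1482 / 301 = 4.92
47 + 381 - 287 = 141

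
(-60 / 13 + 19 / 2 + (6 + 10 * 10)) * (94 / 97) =135501 / 1261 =107.46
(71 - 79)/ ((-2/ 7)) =28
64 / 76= 16 / 19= 0.84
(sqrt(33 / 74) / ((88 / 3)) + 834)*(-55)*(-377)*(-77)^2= 33528495*sqrt(2442) / 592 + 102530137710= 102532936466.93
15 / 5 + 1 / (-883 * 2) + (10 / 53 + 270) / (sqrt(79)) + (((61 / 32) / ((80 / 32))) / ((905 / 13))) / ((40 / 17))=7681959723 / 2557168000 + 14320 * sqrt(79) / 4187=33.40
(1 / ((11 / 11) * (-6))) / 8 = -1 / 48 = -0.02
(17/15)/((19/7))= 119/285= 0.42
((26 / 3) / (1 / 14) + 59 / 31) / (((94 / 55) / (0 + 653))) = 411621815 / 8742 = 47085.54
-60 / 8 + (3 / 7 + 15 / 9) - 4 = -395 / 42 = -9.40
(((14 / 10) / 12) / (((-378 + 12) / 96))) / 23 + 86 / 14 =904739 / 147315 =6.14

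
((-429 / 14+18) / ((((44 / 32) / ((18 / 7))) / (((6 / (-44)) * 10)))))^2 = 36542145600 / 35153041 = 1039.52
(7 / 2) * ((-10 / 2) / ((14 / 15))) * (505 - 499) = -225 / 2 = -112.50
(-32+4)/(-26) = 14/13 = 1.08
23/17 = 1.35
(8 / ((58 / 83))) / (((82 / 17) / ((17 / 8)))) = 23987 / 4756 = 5.04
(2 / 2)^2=1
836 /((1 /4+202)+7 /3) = 10032 /2455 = 4.09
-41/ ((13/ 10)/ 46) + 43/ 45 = -848141/ 585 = -1449.81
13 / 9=1.44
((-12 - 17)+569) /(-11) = -540 /11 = -49.09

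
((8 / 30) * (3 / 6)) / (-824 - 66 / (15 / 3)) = -1 / 6279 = -0.00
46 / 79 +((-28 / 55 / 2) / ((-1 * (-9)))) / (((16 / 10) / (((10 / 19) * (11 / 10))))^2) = 0.58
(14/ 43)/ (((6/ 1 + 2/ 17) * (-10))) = -119/ 22360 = -0.01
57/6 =19/2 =9.50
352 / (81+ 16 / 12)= 1056 / 247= 4.28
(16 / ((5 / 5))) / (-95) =-16 / 95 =-0.17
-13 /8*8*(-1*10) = 130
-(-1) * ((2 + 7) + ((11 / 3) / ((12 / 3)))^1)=119 / 12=9.92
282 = 282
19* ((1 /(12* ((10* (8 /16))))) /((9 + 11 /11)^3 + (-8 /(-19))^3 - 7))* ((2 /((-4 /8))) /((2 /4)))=-260642 /102172485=-0.00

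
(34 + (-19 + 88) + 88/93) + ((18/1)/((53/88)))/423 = 24096865/231663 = 104.02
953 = 953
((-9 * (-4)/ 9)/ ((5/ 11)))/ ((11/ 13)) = 52/ 5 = 10.40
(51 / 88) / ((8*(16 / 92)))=1173 / 2816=0.42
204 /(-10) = -102 /5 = -20.40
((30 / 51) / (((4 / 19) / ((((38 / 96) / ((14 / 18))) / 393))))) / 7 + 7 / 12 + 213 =213.58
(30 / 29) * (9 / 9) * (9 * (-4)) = -1080 / 29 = -37.24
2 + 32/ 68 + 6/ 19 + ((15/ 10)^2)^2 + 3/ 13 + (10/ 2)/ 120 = 1636867/ 201552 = 8.12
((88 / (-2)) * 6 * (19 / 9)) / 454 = -836 / 681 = -1.23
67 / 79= 0.85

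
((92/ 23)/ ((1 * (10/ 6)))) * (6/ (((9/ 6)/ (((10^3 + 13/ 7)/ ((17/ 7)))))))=3960.28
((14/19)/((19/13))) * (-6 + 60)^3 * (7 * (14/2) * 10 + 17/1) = 14529833136/361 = 40248845.25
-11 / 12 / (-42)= 11 / 504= 0.02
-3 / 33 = -1 / 11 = -0.09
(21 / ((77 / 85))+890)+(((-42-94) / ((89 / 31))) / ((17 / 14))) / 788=176109437 / 192863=913.13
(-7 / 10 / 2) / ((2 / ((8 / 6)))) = -7 / 30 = -0.23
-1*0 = 0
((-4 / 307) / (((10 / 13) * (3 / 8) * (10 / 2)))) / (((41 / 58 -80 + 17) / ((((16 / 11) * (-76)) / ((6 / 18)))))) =-0.05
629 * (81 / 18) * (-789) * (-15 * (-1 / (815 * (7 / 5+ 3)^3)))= -1674948375 / 3471248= -482.52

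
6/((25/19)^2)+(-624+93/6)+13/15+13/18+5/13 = -44098828/73125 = -603.06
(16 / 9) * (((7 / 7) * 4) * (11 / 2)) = 352 / 9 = 39.11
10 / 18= 5 / 9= 0.56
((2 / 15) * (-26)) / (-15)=0.23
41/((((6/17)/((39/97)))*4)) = 9061/776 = 11.68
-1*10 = -10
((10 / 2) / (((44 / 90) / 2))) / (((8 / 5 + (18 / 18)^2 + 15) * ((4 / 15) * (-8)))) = -16875 / 30976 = -0.54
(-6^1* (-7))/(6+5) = 42/11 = 3.82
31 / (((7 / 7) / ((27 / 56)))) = 837 / 56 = 14.95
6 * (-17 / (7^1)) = -102 / 7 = -14.57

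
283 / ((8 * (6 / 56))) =330.17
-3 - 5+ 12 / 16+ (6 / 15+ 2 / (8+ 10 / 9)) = -5437 / 820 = -6.63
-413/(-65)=6.35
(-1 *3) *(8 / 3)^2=-64 / 3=-21.33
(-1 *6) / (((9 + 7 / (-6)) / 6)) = -216 / 47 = -4.60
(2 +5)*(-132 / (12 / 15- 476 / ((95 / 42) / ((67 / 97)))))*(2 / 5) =851466 / 333023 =2.56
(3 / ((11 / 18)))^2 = 2916 / 121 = 24.10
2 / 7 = 0.29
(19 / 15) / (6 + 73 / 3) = 19 / 455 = 0.04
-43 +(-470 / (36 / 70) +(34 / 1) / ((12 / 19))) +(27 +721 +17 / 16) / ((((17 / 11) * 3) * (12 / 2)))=-252325 / 288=-876.13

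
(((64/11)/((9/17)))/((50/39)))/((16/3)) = 442/275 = 1.61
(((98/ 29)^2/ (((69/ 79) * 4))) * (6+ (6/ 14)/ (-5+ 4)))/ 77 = 50323/ 212773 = 0.24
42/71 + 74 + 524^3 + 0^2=10215330800/71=143877898.59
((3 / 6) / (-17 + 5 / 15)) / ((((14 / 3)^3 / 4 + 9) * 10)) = -81 / 929000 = -0.00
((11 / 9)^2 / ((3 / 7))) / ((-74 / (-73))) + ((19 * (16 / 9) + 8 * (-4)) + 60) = 1172719 / 17982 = 65.22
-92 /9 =-10.22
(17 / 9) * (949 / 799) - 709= -298958 / 423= -706.76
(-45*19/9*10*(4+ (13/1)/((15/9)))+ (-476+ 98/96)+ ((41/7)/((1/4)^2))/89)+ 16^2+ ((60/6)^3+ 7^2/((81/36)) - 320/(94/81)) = -45039817709/4216464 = -10681.89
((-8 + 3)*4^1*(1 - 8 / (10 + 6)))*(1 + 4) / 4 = -25 / 2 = -12.50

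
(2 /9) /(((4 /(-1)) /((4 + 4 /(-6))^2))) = -50 /81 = -0.62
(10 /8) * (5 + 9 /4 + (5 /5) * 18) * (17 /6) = 8585 /96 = 89.43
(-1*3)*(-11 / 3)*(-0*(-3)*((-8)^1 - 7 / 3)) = 0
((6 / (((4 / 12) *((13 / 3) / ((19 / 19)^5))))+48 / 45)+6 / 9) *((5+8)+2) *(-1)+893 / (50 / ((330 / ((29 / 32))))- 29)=-119.25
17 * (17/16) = 289/16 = 18.06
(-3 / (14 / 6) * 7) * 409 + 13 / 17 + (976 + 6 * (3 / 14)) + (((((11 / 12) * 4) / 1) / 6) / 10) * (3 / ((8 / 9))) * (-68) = -12932799 / 4760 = -2716.97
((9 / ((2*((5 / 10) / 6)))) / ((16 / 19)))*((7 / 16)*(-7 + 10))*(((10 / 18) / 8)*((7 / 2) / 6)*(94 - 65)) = 404985 / 4096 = 98.87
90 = 90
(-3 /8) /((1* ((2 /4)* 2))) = -3 /8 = -0.38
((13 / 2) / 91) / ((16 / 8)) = 1 / 28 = 0.04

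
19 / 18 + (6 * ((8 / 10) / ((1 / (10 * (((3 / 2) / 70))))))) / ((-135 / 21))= 403 / 450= 0.90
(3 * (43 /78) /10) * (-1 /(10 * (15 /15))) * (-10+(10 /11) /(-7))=129 /770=0.17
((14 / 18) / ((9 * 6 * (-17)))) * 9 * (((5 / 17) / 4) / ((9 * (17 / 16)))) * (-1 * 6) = 0.00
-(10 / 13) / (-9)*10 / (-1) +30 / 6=485 / 117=4.15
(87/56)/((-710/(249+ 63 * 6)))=-54549/39760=-1.37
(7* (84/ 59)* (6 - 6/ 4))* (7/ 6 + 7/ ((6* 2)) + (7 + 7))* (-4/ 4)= -83349/ 118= -706.35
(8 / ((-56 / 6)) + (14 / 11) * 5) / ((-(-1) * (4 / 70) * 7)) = 13.77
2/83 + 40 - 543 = -41747/83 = -502.98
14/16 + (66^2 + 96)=35623/8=4452.88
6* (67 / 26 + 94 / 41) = 15573 / 533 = 29.22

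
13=13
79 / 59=1.34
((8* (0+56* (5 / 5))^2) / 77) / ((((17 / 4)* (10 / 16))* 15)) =114688 / 14025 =8.18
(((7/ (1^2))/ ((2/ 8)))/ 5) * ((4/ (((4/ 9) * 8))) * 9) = 567/ 10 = 56.70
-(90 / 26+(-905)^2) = -10647370 / 13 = -819028.46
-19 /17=-1.12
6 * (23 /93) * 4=5.94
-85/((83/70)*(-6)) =2975/249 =11.95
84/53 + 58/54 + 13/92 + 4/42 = 2668409/921564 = 2.90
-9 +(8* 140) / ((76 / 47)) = 12989 / 19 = 683.63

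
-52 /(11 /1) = -52 /11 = -4.73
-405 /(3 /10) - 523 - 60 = -1933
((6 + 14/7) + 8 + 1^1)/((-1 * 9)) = -17/9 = -1.89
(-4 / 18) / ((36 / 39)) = -13 / 54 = -0.24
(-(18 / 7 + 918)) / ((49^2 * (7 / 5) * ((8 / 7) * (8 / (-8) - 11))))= 2685 / 134456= 0.02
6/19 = 0.32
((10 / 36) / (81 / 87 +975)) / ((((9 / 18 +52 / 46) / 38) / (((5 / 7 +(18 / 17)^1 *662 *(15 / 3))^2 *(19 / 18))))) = 8379866815491335 / 97390663146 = 86043.84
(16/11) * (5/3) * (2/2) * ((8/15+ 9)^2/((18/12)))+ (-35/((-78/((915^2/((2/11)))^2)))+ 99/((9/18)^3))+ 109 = 400748180733964997/42120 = 9514439238698.12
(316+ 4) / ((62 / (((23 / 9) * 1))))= 3680 / 279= 13.19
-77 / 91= -11 / 13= -0.85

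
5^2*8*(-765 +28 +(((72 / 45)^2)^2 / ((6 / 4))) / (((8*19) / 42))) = -69900312 / 475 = -147158.55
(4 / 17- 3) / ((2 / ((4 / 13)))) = -94 / 221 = -0.43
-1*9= -9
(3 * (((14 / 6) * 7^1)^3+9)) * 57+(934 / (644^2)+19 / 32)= 1857975630557 / 2488416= 746649.93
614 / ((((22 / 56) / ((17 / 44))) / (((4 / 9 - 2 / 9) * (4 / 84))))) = 20876 / 3267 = 6.39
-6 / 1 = -6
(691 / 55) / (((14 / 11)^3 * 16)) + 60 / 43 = 16766473 / 9439360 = 1.78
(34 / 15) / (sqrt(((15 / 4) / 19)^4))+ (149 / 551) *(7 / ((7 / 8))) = 112230584 / 1859625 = 60.35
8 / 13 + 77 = 1009 / 13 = 77.62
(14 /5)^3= 2744 /125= 21.95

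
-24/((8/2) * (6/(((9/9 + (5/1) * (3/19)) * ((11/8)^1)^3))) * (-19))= 22627/92416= 0.24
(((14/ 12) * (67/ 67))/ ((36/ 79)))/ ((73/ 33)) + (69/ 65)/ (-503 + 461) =2707321/ 2391480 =1.13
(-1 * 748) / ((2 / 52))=-19448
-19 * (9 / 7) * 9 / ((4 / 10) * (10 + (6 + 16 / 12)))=-23085 / 728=-31.71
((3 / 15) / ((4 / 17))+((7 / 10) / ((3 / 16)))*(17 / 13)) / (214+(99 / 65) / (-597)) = 889729 / 33216684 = 0.03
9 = 9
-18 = -18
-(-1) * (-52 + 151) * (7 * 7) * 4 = 19404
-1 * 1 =-1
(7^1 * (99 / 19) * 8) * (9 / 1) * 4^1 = 199584 / 19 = 10504.42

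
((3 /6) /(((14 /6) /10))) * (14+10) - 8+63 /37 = 11689 /259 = 45.13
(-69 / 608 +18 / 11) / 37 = 10185 / 247456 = 0.04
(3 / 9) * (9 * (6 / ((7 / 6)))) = 108 / 7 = 15.43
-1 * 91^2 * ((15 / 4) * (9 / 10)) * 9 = -2012283 / 8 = -251535.38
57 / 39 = 19 / 13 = 1.46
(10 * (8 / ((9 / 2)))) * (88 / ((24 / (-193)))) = -339680 / 27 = -12580.74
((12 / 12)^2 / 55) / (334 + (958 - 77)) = 1 / 66825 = 0.00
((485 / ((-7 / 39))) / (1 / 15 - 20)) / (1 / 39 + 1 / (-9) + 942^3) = 2553525 / 15745789677646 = 0.00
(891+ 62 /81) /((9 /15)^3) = 9029125 /2187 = 4128.54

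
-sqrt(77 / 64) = -sqrt(77) / 8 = -1.10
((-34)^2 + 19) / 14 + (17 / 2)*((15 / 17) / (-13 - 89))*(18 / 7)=9965 / 119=83.74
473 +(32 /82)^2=795369 /1681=473.15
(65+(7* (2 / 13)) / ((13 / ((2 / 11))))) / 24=120863 / 44616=2.71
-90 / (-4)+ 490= 1025 / 2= 512.50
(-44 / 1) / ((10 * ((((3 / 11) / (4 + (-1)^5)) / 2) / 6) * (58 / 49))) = -71148 / 145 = -490.68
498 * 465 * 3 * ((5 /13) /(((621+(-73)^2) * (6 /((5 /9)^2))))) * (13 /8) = 64325 /17136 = 3.75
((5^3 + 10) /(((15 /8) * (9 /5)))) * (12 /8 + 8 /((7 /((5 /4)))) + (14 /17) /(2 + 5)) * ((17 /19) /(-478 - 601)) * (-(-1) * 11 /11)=-14500 /143507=-0.10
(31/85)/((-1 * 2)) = -31/170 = -0.18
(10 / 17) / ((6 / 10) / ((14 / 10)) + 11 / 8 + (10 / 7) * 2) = 560 / 4437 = 0.13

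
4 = 4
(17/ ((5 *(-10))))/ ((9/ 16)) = -136/ 225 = -0.60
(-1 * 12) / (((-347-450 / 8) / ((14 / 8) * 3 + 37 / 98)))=13236 / 79037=0.17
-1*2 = -2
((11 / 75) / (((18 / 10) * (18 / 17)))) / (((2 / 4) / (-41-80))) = -22627 / 1215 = -18.62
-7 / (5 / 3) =-21 / 5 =-4.20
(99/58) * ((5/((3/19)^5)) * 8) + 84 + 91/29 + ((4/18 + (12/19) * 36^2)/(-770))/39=51808705775768/74459385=695798.20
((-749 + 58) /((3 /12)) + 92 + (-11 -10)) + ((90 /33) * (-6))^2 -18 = -295631 /121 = -2443.23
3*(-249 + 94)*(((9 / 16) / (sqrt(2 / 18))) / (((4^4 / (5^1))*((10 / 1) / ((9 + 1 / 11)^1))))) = -313875 / 22528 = -13.93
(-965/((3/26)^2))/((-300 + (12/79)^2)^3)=234579394577765/87361868827634544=0.00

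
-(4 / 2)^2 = -4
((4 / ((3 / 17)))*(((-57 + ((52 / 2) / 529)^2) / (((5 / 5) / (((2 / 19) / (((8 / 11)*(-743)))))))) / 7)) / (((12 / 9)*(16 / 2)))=2982698807 / 884915448928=0.00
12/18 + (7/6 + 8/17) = 235/102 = 2.30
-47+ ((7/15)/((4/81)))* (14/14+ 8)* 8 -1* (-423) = 5282/5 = 1056.40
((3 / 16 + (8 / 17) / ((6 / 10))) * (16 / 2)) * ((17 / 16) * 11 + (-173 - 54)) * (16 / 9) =-2731885 / 918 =-2975.91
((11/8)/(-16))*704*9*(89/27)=-10769/6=-1794.83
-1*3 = -3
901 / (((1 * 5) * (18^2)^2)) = 0.00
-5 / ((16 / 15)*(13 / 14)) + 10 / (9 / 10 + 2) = -4825 / 3016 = -1.60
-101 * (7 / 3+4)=-1919 / 3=-639.67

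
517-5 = 512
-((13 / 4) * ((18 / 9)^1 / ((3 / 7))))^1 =-91 / 6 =-15.17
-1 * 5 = -5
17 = 17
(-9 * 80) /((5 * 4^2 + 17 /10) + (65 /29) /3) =-8.73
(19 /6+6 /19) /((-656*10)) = -397 /747840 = -0.00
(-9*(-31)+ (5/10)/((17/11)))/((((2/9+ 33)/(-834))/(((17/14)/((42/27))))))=-320780169/58604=-5473.69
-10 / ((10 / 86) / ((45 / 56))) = -69.11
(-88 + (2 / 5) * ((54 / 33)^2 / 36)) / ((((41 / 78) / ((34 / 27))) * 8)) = -5881031 / 223245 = -26.34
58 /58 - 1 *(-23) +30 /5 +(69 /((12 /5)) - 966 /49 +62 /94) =52239 /1316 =39.70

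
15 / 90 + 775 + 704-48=8587 / 6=1431.17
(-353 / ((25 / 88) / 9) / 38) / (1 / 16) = -2236608 / 475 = -4708.65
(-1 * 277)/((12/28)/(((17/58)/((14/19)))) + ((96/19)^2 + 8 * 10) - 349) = 1699949/1487569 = 1.14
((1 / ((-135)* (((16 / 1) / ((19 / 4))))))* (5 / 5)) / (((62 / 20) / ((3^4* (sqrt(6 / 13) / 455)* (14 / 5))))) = -57* sqrt(78) / 2095600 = -0.00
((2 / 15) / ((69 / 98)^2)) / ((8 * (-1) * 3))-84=-84.01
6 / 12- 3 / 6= 0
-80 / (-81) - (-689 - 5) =56294 / 81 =694.99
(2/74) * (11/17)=0.02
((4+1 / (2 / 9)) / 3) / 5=17 / 30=0.57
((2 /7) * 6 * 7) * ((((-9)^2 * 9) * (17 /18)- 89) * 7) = 50358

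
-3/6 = -1/2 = -0.50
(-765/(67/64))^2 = 2397081600/4489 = 533990.11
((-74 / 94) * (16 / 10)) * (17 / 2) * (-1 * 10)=5032 / 47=107.06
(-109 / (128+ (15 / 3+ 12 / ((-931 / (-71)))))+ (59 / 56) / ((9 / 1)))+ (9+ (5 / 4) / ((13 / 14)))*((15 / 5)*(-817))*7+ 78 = -144938705275183 / 816870600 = -177431.66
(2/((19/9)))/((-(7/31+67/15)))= -0.20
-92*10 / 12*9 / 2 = -345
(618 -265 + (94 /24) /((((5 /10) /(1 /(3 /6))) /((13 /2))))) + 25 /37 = 101123 /222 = 455.51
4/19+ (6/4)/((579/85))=3159/7334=0.43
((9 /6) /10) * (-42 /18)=-7 /20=-0.35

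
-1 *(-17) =17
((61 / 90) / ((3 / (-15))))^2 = 3721 / 324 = 11.48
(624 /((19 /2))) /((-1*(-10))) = 6.57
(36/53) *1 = 36/53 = 0.68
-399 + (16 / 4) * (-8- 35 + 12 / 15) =-2839 / 5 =-567.80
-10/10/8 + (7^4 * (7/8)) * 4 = 67227/8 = 8403.38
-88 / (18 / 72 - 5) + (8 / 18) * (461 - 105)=30224 / 171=176.75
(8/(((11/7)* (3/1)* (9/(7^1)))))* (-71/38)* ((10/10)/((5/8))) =-111328/28215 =-3.95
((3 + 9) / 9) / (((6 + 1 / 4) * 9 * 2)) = 8 / 675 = 0.01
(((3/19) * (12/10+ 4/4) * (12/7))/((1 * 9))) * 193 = 8492/665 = 12.77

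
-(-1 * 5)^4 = -625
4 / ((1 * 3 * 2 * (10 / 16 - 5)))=-16 / 105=-0.15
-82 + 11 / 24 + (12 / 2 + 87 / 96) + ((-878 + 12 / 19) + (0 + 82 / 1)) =-1586887 / 1824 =-870.00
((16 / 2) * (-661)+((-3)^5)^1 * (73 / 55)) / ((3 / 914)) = -1709340.64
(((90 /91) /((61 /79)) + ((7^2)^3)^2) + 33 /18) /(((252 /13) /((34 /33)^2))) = 133228396458245603 /175771134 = 757965164.28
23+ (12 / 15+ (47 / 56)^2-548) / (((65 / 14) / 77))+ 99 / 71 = -6674416031 / 738400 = -9039.02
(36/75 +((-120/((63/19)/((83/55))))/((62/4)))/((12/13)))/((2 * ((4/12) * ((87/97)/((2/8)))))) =-21731686/15575175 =-1.40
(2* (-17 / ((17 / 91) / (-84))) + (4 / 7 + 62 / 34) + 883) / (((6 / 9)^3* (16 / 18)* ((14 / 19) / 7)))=4443017589 / 7616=583379.41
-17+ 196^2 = 38399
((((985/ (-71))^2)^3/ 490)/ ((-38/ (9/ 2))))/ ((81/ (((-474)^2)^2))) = -128064349812969426906506250/ 119261364330451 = -1073812550543.42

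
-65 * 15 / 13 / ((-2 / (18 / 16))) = 675 / 16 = 42.19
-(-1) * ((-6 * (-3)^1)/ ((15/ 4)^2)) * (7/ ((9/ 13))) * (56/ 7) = 23296/ 225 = 103.54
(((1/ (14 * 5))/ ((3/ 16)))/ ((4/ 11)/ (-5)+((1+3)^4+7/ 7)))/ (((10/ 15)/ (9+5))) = 88/ 14131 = 0.01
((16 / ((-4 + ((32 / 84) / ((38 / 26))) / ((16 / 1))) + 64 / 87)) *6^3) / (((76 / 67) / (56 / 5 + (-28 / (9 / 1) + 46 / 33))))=-36773622144 / 4134185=-8895.01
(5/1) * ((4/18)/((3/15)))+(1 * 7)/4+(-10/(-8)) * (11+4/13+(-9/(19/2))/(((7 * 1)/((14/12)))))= 188891/8892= 21.24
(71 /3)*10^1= 710 /3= 236.67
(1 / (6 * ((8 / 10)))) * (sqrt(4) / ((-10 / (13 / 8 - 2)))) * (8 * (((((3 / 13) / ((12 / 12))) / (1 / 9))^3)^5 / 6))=984770902183611232881 / 818974288225452112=1202.44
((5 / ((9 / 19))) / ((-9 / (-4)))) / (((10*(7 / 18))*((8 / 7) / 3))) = 19 / 6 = 3.17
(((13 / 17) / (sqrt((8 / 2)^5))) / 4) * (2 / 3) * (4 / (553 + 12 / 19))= 247 / 8583504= 0.00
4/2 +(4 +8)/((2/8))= 50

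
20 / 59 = 0.34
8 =8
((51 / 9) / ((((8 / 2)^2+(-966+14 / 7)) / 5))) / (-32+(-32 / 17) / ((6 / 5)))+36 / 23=58460371 / 37328448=1.57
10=10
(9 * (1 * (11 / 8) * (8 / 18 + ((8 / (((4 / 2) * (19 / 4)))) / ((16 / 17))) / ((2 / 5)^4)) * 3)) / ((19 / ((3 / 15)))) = 3195753 / 231040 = 13.83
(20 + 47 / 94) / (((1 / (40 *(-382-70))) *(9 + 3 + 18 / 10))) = -1853200 / 69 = -26857.97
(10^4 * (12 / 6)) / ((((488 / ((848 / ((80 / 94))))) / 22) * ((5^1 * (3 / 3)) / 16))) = 175366400 / 61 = 2874859.02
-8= -8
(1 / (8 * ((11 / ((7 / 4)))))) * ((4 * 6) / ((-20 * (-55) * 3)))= 7 / 48400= 0.00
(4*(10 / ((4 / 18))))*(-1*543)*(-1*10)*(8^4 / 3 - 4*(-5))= 1354024800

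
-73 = -73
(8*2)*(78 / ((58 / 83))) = 51792 / 29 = 1785.93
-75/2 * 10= -375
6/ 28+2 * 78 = 2187/ 14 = 156.21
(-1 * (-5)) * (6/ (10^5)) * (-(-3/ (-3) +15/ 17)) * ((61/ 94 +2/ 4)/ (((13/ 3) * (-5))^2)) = -2916/ 2109859375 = -0.00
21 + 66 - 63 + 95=119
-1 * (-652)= 652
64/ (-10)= -32/ 5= -6.40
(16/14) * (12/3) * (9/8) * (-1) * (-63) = 324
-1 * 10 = -10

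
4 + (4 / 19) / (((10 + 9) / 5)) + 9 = 4713 / 361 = 13.06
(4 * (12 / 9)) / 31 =16 / 93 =0.17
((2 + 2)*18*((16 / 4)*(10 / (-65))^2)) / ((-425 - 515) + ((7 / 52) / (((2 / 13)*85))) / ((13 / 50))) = -8704 / 1200225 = -0.01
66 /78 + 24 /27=203 /117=1.74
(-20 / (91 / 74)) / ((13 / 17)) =-25160 / 1183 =-21.27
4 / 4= 1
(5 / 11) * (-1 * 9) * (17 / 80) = -153 / 176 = -0.87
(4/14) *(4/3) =8/21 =0.38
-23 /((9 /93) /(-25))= 17825 /3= 5941.67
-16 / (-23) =16 / 23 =0.70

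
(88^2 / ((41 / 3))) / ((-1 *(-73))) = 23232 / 2993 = 7.76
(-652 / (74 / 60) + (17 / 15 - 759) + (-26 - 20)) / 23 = -739546 / 12765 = -57.94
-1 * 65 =-65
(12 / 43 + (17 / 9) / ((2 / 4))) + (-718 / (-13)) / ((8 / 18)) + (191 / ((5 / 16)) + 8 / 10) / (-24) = 517318 / 5031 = 102.83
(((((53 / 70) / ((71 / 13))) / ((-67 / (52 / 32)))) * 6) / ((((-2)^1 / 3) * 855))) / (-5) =-8957 / 1265362000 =-0.00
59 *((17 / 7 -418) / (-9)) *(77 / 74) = 1887941 / 666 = 2834.75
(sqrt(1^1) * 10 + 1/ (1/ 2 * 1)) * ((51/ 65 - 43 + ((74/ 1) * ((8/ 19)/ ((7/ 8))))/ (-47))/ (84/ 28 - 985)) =0.53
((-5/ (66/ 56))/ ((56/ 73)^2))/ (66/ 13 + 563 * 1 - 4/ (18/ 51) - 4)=-346385/ 26558224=-0.01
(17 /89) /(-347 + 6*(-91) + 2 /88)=-748 /3496899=-0.00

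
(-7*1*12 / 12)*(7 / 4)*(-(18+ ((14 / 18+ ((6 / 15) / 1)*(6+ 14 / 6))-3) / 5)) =2009 / 9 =223.22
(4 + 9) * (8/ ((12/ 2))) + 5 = 67/ 3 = 22.33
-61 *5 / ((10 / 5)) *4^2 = -2440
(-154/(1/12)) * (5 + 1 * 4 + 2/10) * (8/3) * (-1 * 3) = 680064/5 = 136012.80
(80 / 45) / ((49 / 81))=144 / 49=2.94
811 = 811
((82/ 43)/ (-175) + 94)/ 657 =235756/ 1647975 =0.14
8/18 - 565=-5081/9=-564.56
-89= -89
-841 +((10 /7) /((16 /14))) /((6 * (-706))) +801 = -677765 /16944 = -40.00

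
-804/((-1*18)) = 134/3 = 44.67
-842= -842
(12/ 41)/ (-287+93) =-6/ 3977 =-0.00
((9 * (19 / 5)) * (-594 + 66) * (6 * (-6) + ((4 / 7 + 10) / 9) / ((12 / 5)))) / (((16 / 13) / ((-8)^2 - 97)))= -17193137.19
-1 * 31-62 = -93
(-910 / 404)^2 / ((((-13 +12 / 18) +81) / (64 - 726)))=-205575825 / 4202812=-48.91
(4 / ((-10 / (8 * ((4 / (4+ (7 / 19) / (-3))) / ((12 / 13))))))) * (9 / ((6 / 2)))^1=-912 / 85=-10.73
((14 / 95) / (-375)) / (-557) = 14 / 19843125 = 0.00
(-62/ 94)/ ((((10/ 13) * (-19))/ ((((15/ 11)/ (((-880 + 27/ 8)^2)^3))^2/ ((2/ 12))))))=3738683131822080/ 1529265517499745619300333150234852127988339954163493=0.00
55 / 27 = 2.04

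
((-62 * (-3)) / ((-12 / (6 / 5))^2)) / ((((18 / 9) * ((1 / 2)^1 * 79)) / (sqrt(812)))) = 93 * sqrt(203) / 1975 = 0.67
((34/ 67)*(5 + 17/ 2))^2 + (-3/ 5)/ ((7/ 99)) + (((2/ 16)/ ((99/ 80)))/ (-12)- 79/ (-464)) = 38.61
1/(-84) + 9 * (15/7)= 1619/84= 19.27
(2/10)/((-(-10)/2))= 1/25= 0.04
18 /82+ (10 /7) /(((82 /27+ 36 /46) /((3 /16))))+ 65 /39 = 1.96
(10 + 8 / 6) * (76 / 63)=2584 / 189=13.67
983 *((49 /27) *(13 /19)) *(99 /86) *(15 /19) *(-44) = -757666910 /15523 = -48809.31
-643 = -643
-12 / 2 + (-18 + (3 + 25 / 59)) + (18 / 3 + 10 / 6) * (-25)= -37567 / 177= -212.24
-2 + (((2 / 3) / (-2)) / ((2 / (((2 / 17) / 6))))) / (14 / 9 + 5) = -4013 / 2006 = -2.00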